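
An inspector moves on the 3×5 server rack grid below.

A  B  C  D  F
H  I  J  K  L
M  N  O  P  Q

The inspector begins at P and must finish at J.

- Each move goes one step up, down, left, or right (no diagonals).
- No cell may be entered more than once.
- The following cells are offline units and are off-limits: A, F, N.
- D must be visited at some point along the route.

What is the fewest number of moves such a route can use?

Any route passes through D somewhere between P and J. Summing Manhattan distances along the two legs (P → D → J) gives a lower bound of 2 + 2 = 4 moves.
A route of 4 moves achieves this: P → K → D → C → J.
Since 4 matches the lower bound, it is optimal.

4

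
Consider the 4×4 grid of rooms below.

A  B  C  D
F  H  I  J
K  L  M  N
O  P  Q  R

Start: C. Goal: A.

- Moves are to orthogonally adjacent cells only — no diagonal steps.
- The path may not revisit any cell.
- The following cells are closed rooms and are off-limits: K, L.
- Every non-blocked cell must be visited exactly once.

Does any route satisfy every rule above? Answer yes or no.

Cell O has only one open neighbour but is neither the start nor the goal, so a Hamiltonian route would have to both enter and leave it through the same neighbour — impossible without revisiting.

no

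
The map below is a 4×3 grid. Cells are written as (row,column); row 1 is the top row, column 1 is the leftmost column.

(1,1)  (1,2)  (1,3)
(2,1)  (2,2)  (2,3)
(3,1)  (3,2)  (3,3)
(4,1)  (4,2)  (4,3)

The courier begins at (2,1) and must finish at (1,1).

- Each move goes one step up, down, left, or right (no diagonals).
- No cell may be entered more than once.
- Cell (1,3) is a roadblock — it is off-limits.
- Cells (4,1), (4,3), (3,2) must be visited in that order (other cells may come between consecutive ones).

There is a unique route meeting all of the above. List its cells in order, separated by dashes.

The waypoints must appear in the order (4,1), (4,3), (3,2), with no cell reused.
Route from (2,1): 2× down (reaching (4,1)), 2× right (reaching (4,3)), up to (3,3), left to (3,2), 2× up (reaching (1,2)), left to (1,1) — 9 moves in all.
Check: order respected ((4,1) at step 2, (4,3) at step 4, (3,2) at step 6).

(2,1) - (3,1) - (4,1) - (4,2) - (4,3) - (3,3) - (3,2) - (2,2) - (1,2) - (1,1)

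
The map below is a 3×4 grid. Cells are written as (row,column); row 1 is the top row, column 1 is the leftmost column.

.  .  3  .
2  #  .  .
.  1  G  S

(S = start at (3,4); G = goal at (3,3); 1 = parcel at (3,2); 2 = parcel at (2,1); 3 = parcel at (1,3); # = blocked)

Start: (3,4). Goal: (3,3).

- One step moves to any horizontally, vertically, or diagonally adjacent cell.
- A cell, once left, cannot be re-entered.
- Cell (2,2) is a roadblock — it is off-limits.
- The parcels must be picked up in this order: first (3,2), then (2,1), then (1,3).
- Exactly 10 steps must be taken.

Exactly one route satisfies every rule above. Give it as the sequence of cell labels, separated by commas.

(3,4), (2,3), (3,2), (3,1), (2,1), (1,1), (1,2), (1,3), (1,4), (2,4), (3,3)

The waypoints must appear in the order (3,2), (2,1), (1,3), with no cell reused.
Route from (3,4): up-left 1 to (2,3), down-left 1 to (3,2), left 1 to (3,1), up 2 to (1,1), right 3 to (1,4), down 1 to (2,4), down-left 1 to (3,3) — 10 moves in all.
Check: order respected (1 at step 2, 2 at step 4, 3 at step 7); 10 moves as required.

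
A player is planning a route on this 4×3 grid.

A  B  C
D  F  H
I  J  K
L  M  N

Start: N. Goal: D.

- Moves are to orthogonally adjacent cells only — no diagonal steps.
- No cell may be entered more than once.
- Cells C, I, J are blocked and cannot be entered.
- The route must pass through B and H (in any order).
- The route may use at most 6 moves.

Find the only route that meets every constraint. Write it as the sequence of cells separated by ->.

N -> K -> H -> F -> B -> A -> D

The budget equals the shortest possible length, so every move has to be on a shortest route through the required cells.
Route from N: up 2 to H, left 1 to F, up 1 to B, left 1 to A, down 1 to D — 6 moves in all.
Check: all required cells visited; 6 ≤ 6 moves.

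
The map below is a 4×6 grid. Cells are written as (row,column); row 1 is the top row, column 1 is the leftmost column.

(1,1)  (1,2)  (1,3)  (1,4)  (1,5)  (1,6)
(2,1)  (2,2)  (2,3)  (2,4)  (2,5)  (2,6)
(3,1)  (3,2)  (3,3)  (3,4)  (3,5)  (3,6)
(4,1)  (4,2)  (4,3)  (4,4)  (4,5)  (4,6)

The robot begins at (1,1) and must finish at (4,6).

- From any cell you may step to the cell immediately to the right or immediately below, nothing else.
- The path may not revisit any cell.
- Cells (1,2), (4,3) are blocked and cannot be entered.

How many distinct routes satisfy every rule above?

A right/down-only route from (1,1) to (4,6) makes exactly 3 down-moves and 5 right-moves in some order.
With no other constraints that would be C(8,3) = 56 routes.
Subtract routes through each blocked cell (inclusion–exclusion for overlaps): − through (1,2): 35 − through (4,3): 10 + through (1,2)&(4,3): 4 → 15.
That gives 15 routes.

15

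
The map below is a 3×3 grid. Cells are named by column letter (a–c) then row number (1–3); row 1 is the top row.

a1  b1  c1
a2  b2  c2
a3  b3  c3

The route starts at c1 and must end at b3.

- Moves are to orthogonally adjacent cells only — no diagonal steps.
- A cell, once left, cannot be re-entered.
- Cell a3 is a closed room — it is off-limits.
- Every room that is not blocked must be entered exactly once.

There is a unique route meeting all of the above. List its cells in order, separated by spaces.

Need to visit all 8 open cells exactly once, starting at c1 and ending at b3.
Cell c3 has only two open neighbours (c2 and b3), so the path must pass straight through it: one of those is the cell it's entered from and the other is where it exits.
Route from c1: 2× left (reaching a1), down to a2, 2× right (reaching c2), down to c3, left to b3 — 7 moves in all.
Check: all 8 open cells covered.

c1 b1 a1 a2 b2 c2 c3 b3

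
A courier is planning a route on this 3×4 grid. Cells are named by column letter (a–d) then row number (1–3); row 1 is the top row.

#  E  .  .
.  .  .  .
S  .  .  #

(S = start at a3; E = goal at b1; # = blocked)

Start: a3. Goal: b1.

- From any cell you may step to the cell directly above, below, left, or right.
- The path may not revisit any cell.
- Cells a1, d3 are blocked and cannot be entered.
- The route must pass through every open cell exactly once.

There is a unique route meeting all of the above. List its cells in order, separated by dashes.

Need to visit all 10 open cells exactly once, starting at a3 and ending at b1.
Route from a3: up to a2, right to b2, down to b3, right to c3, up to c2, right to d2, up to d1, 2× left (reaching b1) — 9 moves in all.
Check: all 10 open cells covered.

a3 - a2 - b2 - b3 - c3 - c2 - d2 - d1 - c1 - b1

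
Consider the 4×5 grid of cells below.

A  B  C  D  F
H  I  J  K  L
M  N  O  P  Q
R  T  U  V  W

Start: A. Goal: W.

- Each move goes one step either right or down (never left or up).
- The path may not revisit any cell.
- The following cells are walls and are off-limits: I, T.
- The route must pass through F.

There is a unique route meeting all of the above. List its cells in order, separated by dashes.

Moves only go right or down, so the column and row indices never decrease.
Route from A: 4× right (reaching F), 3× down (reaching W) — 7 moves in all.
Check: all required cells visited.

A - B - C - D - F - L - Q - W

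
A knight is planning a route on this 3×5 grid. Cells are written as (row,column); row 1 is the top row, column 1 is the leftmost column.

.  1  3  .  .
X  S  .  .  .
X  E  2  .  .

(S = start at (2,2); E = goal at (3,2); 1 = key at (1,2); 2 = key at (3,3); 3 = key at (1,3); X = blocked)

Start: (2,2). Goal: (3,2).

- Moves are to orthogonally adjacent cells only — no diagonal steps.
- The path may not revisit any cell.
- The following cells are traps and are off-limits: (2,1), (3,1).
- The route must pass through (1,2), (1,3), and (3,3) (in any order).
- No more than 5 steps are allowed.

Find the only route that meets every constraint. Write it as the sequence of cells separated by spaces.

(2,2) (1,2) (1,3) (2,3) (3,3) (3,2)

Any route must reach (1,2), (1,3), and (3,3) and still end at (3,2) within 5 moves, so the order of the required stops is forced.
Route from (2,2): up to (1,2), right to (1,3), 2× down (reaching (3,3)), left to (3,2) — 5 moves in all.
Check: all required cells visited; 5 ≤ 5 moves.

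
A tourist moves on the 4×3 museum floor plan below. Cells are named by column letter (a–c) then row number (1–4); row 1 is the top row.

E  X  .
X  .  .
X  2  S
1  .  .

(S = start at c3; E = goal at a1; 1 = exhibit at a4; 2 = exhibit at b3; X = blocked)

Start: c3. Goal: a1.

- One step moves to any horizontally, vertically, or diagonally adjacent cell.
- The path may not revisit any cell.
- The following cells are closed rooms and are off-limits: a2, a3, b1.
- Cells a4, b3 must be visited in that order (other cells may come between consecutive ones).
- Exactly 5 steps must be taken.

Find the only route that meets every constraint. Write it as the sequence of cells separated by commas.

c3, b4, a4, b3, b2, a1

The waypoints must appear in the order a4, b3, with no cell reused.
Route from c3: down-left to b4, left to a4, up-right to b3, up to b2, up-left to a1 — 5 moves in all.
Check: order respected (1 at step 2, 2 at step 3); 5 moves as required.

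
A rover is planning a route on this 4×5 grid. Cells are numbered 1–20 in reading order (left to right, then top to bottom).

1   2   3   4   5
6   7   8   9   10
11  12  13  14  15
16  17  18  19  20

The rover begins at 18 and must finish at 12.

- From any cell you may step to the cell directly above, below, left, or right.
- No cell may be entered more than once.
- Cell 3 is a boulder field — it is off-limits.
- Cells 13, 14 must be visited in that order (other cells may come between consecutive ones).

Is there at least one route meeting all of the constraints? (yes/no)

One route that works: 18 → 13 → 14 → 9 → 8 → 7 → 12.

yes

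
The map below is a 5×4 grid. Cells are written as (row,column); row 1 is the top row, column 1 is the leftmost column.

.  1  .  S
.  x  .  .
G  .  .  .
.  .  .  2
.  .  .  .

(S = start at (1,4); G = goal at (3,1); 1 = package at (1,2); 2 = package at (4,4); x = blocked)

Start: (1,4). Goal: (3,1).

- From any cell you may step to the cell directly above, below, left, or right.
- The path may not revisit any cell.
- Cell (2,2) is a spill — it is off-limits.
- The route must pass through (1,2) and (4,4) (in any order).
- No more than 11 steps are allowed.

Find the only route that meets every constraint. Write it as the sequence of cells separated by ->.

The 11-move cap with required stops at (1,2), (4,4) leaves no slack for detours.
Route from (1,4): down 3 to (4,4), left 1 to (4,3), up 3 to (1,3), left 2 to (1,1), down 2 to (3,1) — 11 moves in all.
Check: all required cells visited; 11 ≤ 11 moves.

(1,4) -> (2,4) -> (3,4) -> (4,4) -> (4,3) -> (3,3) -> (2,3) -> (1,3) -> (1,2) -> (1,1) -> (2,1) -> (3,1)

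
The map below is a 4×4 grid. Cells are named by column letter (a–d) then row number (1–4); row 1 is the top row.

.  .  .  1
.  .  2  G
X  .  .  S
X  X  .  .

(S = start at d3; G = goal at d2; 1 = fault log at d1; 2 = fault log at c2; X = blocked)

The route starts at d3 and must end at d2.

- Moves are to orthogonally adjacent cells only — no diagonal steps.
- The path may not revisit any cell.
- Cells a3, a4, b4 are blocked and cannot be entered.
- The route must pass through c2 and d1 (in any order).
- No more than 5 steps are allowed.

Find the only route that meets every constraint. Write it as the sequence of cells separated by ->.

d3 -> c3 -> c2 -> c1 -> d1 -> d2

The budget equals the shortest possible length, so every move has to be on a shortest route through the required cells.
Route from d3: left to c3, 2× up (reaching c1), right to d1, down to d2 — 5 moves in all.
Check: all required cells visited; 5 ≤ 5 moves.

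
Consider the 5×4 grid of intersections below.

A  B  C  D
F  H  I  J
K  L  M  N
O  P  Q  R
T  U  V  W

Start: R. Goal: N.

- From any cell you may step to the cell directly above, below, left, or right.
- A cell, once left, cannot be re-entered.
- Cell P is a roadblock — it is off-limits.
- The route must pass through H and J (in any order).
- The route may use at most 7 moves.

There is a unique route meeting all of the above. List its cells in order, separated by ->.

R -> Q -> M -> L -> H -> I -> J -> N

The 7-move cap with required stops at H, J leaves no slack for detours.
Route from R: left 1 to Q, up 1 to M, left 1 to L, up 1 to H, right 2 to J, down 1 to N — 7 moves in all.
Check: all required cells visited; 7 ≤ 7 moves.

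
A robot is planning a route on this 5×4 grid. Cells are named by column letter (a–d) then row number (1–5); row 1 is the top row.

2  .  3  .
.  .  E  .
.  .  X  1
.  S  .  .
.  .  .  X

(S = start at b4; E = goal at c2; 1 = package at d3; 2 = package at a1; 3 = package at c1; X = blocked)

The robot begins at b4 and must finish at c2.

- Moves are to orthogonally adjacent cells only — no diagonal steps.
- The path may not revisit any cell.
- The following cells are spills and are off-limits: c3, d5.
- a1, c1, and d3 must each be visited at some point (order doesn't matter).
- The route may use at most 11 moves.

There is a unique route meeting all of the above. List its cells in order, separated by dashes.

The 11-move cap with required stops at a1, c1, d3 leaves no slack for detours.
Route from b4: 2× right (reaching d4), 3× up (reaching d1), 3× left (reaching a1), down to a2, 2× right (reaching c2) — 11 moves in all.
Check: all required cells visited; 11 ≤ 11 moves.

b4 - c4 - d4 - d3 - d2 - d1 - c1 - b1 - a1 - a2 - b2 - c2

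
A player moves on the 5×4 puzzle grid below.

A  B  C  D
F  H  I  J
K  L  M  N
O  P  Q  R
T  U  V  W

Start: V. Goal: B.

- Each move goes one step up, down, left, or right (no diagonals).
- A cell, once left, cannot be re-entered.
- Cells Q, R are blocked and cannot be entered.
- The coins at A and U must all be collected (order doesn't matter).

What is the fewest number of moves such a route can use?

Any route passes through A and U in some order between V and B. Summing Manhattan distances along each leg and taking the cheapest ordering (V → U → A → B) gives a lower bound of 1 + 5 + 1 = 7 moves.
A route of 7 moves achieves this: V → U → P → L → H → F → A → B.
Since 7 matches the lower bound, it is optimal.

7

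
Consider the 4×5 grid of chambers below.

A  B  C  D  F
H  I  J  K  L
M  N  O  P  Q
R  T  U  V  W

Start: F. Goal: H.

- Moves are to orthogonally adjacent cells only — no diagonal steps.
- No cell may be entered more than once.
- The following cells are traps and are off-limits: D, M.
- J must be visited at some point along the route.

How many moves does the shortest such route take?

5

Any route passes through J somewhere between F and H. Summing Manhattan distances along the two legs (F → J → H) gives a lower bound of 3 + 2 = 5 moves.
A route of 5 moves achieves this: F → L → K → J → I → H.
Since 5 matches the lower bound, it is optimal.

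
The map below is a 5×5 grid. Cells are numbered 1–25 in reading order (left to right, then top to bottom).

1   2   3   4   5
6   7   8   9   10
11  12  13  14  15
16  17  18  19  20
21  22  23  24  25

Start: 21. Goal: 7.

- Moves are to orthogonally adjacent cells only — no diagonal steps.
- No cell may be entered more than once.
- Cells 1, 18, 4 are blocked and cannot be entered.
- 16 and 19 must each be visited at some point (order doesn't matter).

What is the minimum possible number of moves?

Any route passes through 16 and 19 in some order between 21 and 7. Summing Manhattan distances along each leg and taking the cheapest ordering (21 → 16 → 19 → 7) gives a lower bound of 1 + 3 + 4 = 8 moves.
That bound ignores the blocked cells. Measuring each leg by the fewest moves that actually steer around them (21→16: 1; 16→19: 5; 19→7: 4) raises the lower bound to 10.
A route of 10 moves exists: 21 → 16 → 17 → 22 → 23 → 24 → 19 → 14 → 9 → 8 → 7.
Since 10 matches that lower bound, it is optimal.

10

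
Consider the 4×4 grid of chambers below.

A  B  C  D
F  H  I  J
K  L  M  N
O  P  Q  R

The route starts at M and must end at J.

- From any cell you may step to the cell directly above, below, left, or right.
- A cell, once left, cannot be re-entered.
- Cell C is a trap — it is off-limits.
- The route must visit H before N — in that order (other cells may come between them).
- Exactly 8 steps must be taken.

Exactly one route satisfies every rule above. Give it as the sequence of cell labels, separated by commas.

M, I, H, L, P, Q, R, N, J

The waypoints must appear in the order H, N, with no cell reused.
Route from M: up to I, left to H, 2× down (reaching P), 2× right (reaching R), 2× up (reaching J) — 8 moves in all.
Check: order respected (H at step 2, N at step 7); 8 moves as required.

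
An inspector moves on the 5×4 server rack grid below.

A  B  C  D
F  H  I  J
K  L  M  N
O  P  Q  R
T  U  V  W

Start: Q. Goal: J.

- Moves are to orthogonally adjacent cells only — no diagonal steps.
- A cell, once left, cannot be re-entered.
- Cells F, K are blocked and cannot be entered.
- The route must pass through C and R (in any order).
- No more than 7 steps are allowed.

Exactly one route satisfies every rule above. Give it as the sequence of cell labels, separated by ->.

The budget equals the shortest possible length, so every move has to be on a shortest route through the required cells.
Route from Q: right to R, up to N, left to M, 2× up (reaching C), right to D, down to J — 7 moves in all.
Check: all required cells visited; 7 ≤ 7 moves.

Q -> R -> N -> M -> I -> C -> D -> J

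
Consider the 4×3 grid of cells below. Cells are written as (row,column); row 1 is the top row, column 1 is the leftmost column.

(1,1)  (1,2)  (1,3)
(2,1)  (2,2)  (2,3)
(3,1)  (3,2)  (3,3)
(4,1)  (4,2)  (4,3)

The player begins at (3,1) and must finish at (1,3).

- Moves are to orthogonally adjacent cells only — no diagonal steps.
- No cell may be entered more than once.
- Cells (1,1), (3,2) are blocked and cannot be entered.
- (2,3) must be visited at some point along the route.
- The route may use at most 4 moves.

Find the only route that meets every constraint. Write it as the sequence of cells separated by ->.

(3,1) -> (2,1) -> (2,2) -> (2,3) -> (1,3)

The budget equals the shortest possible length, so every move has to be on a shortest route through the required cells.
Route from (3,1): up 1 to (2,1), right 2 to (2,3), up 1 to (1,3) — 4 moves in all.
Check: all required cells visited; 4 ≤ 4 moves.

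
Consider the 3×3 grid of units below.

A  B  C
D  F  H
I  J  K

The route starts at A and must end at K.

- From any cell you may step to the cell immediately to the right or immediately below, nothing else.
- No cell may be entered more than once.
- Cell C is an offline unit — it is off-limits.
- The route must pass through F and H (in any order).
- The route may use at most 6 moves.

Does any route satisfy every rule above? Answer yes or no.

One route that works: A → D → F → H → K.

yes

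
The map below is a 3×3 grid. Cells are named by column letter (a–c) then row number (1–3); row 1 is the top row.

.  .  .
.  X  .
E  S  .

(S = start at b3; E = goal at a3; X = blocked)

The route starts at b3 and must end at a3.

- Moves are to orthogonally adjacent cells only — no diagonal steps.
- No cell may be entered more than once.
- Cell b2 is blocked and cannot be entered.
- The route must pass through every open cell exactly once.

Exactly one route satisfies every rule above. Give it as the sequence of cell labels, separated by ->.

b3 -> c3 -> c2 -> c1 -> b1 -> a1 -> a2 -> a3

Need to visit all 8 open cells exactly once, starting at b3 and ending at a3.
Cell c2 has only two open neighbours (c1 and c3), so the path must pass straight through it: one of those is the cell it's entered from and the other is where it exits.
Route from b3: right 1 to c3, up 2 to c1, left 2 to a1, down 2 to a3 — 7 moves in all.
Check: all 8 open cells covered.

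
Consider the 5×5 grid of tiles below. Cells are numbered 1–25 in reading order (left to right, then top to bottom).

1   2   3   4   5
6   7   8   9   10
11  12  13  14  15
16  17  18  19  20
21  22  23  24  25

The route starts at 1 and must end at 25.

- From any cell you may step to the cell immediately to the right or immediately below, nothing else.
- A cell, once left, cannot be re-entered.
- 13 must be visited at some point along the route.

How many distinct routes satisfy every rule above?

36

A right/down-only route from 1 to 25 makes exactly 4 down-moves and 4 right-moves in some order.
With no other constraints that would be C(8,4) = 70 routes.
Split at 13 and multiply the segment counts: 1→13: 6; 13→25: 6; product = 36.
That gives 36 routes.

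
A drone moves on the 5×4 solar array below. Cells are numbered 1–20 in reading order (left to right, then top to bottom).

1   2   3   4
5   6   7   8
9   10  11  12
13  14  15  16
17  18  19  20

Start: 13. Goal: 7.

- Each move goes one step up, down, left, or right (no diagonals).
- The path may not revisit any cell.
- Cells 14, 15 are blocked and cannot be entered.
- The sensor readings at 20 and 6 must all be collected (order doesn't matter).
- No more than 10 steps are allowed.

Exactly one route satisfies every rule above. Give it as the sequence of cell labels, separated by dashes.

13 - 17 - 18 - 19 - 20 - 16 - 12 - 11 - 10 - 6 - 7

The budget equals the shortest possible length, so every move has to be on a shortest route through the required cells.
Route from 13: down to 17, 3× right (reaching 20), 2× up (reaching 12), 2× left (reaching 10), up to 6, right to 7 — 10 moves in all.
Check: all required cells visited; 10 ≤ 10 moves.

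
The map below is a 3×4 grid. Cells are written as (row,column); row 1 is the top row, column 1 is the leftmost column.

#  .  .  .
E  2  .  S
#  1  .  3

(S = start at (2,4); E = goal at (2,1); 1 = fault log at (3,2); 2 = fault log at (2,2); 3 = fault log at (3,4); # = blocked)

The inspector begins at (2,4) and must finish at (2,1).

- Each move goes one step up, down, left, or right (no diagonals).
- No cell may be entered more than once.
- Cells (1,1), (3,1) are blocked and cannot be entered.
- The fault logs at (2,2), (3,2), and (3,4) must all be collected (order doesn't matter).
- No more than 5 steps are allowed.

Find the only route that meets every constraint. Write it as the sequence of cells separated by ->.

(2,4) -> (3,4) -> (3,3) -> (3,2) -> (2,2) -> (2,1)

Any route must reach (2,2), (3,2), and (3,4) and still end at (2,1) within 5 moves, so the order of the required stops is forced.
Route from (2,4): down 1 to (3,4), left 2 to (3,2), up 1 to (2,2), left 1 to (2,1) — 5 moves in all.
Check: all required cells visited; 5 ≤ 5 moves.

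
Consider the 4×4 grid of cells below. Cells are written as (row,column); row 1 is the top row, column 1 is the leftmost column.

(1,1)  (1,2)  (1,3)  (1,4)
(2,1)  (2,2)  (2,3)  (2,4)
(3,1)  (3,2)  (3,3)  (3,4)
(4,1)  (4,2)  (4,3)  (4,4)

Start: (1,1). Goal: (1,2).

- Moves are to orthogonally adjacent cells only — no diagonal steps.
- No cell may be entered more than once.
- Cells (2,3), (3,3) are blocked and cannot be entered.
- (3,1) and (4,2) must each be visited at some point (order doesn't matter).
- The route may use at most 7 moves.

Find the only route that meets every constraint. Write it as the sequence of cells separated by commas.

(1,1), (2,1), (3,1), (4,1), (4,2), (3,2), (2,2), (1,2)

The 7-move cap with required stops at (3,1), (4,2) leaves no slack for detours.
Route from (1,1): down 3 to (4,1), right 1 to (4,2), up 3 to (1,2) — 7 moves in all.
Check: all required cells visited; 7 ≤ 7 moves.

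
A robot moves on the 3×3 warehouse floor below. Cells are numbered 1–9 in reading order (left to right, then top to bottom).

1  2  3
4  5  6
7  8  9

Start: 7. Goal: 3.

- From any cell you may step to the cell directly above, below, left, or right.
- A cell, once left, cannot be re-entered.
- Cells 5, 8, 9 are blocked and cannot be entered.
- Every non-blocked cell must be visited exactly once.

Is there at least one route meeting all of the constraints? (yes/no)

Cell 6 has only one open neighbour but is neither the start nor the goal, so a Hamiltonian route would have to both enter and leave it through the same neighbour — impossible without revisiting.

no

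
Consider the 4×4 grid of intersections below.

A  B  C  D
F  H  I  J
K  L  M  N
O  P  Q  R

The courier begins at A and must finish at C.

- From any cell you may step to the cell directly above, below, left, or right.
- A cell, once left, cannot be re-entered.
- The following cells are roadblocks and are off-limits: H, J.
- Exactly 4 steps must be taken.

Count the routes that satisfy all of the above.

0

Need simple routes of exactly 4 moves from A to C (Manhattan distance 2, so 1 moves are spent on a detour and 1 undoing it).
No route satisfies every constraint, so the count is 0.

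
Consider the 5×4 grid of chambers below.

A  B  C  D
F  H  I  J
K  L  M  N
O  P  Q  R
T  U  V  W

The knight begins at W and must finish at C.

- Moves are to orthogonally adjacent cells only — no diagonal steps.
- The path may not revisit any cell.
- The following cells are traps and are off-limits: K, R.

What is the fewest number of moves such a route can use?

5

The Manhattan distance from W to C is |5−1| + |4−3| = 5, so at least 5 moves are needed.
A route of 5 moves achieves this: W → V → Q → M → I → C.
Since 5 matches the lower bound, it is optimal.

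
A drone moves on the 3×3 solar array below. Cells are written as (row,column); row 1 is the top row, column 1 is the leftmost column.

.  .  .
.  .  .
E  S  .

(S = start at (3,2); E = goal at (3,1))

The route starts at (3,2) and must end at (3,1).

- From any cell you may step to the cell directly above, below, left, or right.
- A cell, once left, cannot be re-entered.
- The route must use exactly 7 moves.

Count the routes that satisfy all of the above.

4

Need simple routes of exactly 7 moves from (3,2) to (3,1) (Manhattan distance 1, so 3 moves are spent on a detour and 3 undoing it).
Enumerating: (3,2) (2,2) (2,3) (1,3) (1,2) (1,1) (2,1) (3,1) | (3,2) (3,3) (2,3) (1,3) (1,2) (2,2) (2,1) (3,1) | (3,2) (3,3) (2,3) (1,3) (1,2) (1,1) (2,1) (3,1) | (3,2) (3,3) (2,3) (2,2) (1,2) (1,1) (2,1) (3,1).
That gives 4 routes.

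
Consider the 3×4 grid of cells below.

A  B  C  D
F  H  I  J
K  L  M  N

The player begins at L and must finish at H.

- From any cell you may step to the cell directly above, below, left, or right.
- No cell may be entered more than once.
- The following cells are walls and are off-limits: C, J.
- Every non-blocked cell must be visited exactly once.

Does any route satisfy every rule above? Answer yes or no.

no

Cell N has only one open neighbour but is neither the start nor the goal, so a Hamiltonian route would have to both enter and leave it through the same neighbour — impossible without revisiting.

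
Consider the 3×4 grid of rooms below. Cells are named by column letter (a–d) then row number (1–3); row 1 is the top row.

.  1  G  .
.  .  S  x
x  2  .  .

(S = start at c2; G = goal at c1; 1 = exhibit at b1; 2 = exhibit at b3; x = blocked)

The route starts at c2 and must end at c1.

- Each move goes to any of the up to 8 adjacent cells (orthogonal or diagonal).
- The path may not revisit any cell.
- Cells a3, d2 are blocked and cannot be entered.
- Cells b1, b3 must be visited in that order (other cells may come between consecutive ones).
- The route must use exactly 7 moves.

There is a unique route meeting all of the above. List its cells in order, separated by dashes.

The waypoints must appear in the order b1, b3, with no cell reused.
Route from c2: up-left 1 to b1, left 1 to a1, down 1 to a2, down-right 1 to b3, right 1 to c3, up-left 1 to b2, up-right 1 to c1 — 7 moves in all.
Check: order respected (1 at step 1, 2 at step 4); 7 moves as required.

c2 - b1 - a1 - a2 - b3 - c3 - b2 - c1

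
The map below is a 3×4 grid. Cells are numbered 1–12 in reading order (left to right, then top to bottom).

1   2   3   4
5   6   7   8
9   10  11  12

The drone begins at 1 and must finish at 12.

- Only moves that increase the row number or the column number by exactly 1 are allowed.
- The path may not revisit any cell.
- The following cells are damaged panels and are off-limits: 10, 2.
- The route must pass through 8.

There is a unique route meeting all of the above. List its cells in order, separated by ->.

1 -> 5 -> 6 -> 7 -> 8 -> 12

Moves only go right or down, so the column and row indices never decrease.
Route from 1: down to 5, 3× right (reaching 8), down to 12 — 5 moves in all.
Check: all required cells visited.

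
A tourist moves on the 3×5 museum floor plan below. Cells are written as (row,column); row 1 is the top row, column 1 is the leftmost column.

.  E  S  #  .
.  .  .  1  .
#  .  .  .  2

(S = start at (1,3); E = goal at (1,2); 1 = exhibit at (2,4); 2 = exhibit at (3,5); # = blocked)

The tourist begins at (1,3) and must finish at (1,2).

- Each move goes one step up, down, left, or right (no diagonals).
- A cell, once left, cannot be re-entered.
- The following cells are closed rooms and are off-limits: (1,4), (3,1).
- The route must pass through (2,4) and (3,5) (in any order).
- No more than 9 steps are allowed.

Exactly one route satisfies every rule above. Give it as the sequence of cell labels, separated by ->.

(1,3) -> (2,3) -> (2,4) -> (2,5) -> (3,5) -> (3,4) -> (3,3) -> (3,2) -> (2,2) -> (1,2)

The 9-move cap with required stops at (2,4), (3,5) leaves no slack for detours.
Route from (1,3): down to (2,3), 2× right (reaching (2,5)), down to (3,5), 3× left (reaching (3,2)), 2× up (reaching (1,2)) — 9 moves in all.
Check: all required cells visited; 9 ≤ 9 moves.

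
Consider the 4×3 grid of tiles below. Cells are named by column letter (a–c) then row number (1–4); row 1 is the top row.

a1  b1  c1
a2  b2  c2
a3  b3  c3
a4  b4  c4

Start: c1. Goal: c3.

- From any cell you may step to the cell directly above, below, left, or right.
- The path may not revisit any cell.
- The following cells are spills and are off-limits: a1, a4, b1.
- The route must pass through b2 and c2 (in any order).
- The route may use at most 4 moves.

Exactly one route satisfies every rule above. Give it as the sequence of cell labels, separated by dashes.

Any route must reach b2 and c2 and still end at c3 within 4 moves, so the order of the required stops is forced.
Route from c1: down to c2, left to b2, down to b3, right to c3 — 4 moves in all.
Check: all required cells visited; 4 ≤ 4 moves.

c1 - c2 - b2 - b3 - c3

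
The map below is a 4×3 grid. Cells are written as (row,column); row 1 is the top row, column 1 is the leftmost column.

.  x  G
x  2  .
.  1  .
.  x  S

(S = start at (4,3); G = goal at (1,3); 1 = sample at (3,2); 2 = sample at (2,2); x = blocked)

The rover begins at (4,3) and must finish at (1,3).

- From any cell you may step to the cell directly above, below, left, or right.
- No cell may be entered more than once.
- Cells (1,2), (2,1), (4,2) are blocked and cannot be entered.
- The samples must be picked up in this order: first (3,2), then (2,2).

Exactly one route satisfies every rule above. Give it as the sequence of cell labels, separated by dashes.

The waypoints must appear in the order (3,2), (2,2), with no cell reused.
Route from (4,3): up to (3,3), left to (3,2), up to (2,2), right to (2,3), up to (1,3) — 5 moves in all.
Check: order respected (1 at step 2, 2 at step 3).

(4,3) - (3,3) - (3,2) - (2,2) - (2,3) - (1,3)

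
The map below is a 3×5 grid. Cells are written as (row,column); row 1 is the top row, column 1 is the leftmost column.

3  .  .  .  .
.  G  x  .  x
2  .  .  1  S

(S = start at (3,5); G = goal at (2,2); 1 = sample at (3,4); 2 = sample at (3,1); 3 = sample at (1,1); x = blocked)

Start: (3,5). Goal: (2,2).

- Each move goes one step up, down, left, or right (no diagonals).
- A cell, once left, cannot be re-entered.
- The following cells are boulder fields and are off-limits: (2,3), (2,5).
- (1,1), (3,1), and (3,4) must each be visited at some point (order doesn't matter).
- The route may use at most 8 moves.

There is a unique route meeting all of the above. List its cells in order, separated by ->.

(3,5) -> (3,4) -> (3,3) -> (3,2) -> (3,1) -> (2,1) -> (1,1) -> (1,2) -> (2,2)

The 8-move cap with required stops at (1,1), (3,1), (3,4) leaves no slack for detours.
Route from (3,5): 4× left (reaching (3,1)), 2× up (reaching (1,1)), right to (1,2), down to (2,2) — 8 moves in all.
Check: all required cells visited; 8 ≤ 8 moves.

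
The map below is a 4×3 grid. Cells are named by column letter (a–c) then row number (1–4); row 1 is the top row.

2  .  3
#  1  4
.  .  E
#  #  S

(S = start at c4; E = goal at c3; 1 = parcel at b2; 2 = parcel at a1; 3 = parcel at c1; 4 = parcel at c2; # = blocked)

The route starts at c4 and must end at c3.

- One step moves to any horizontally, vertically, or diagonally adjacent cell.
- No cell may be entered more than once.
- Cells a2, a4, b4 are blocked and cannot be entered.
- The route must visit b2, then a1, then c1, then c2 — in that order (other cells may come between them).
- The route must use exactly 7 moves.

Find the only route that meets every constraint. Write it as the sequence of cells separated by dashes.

c4 - b3 - b2 - a1 - b1 - c1 - c2 - c3

The waypoints must appear in the order b2, a1, c1, c2, with no cell reused.
Route from c4: up-left 1 to b3, up 1 to b2, up-left 1 to a1, right 2 to c1, down 2 to c3 — 7 moves in all.
Check: order respected (1 at step 2, 2 at step 3, 3 at step 5, 4 at step 6); 7 moves as required.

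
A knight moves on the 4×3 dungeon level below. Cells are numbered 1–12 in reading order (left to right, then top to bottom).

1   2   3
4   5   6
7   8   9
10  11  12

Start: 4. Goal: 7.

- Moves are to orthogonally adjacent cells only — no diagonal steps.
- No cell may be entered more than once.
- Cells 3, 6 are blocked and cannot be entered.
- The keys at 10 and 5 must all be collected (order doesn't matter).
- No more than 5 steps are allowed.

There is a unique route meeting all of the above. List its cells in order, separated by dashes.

The budget equals the shortest possible length, so every move has to be on a shortest route through the required cells.
Route from 4: right to 5, 2× down (reaching 11), left to 10, up to 7 — 5 moves in all.
Check: all required cells visited; 5 ≤ 5 moves.

4 - 5 - 8 - 11 - 10 - 7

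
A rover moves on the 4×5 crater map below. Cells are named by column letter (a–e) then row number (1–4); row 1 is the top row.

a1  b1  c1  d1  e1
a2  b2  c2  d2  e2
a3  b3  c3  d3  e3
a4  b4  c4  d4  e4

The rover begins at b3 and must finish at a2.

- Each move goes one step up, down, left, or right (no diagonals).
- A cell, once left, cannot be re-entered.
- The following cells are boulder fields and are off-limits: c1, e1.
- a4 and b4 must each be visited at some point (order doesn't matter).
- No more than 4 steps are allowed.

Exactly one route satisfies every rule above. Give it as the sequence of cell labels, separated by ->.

Any route must reach a4 and b4 and still end at a2 within 4 moves, so the order of the required stops is forced.
Route from b3: down 1 to b4, left 1 to a4, up 2 to a2 — 4 moves in all.
Check: all required cells visited; 4 ≤ 4 moves.

b3 -> b4 -> a4 -> a3 -> a2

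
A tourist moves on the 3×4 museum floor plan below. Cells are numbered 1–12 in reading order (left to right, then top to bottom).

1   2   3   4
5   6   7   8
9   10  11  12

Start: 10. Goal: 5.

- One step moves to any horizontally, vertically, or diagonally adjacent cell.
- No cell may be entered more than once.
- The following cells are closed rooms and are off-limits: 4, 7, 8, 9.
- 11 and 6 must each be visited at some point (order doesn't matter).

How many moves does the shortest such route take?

Any route passes through 11 and 6 in some order between 10 and 5. Summing Chebyshev distances along each leg and taking the cheapest ordering (10 → 11 → 6 → 5) gives a lower bound of 1 + 1 + 1 = 3 moves.
A route of 3 moves achieves this: 10 → 11 → 6 → 5.
Since 3 matches the lower bound, it is optimal.

3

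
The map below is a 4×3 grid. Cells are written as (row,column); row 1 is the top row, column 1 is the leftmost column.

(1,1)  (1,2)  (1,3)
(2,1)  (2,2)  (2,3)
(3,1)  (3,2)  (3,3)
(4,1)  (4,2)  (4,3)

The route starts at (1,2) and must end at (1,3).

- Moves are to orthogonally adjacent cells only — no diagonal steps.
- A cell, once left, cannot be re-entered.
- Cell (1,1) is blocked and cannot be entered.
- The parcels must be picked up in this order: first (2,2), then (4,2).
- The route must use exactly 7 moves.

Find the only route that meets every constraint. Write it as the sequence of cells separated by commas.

The waypoints must appear in the order (2,2), (4,2), with no cell reused.
Route from (1,2): down 3 to (4,2), right 1 to (4,3), up 3 to (1,3) — 7 moves in all.
Check: order respected ((2,2) at step 1, (4,2) at step 3); 7 moves as required.

(1,2), (2,2), (3,2), (4,2), (4,3), (3,3), (2,3), (1,3)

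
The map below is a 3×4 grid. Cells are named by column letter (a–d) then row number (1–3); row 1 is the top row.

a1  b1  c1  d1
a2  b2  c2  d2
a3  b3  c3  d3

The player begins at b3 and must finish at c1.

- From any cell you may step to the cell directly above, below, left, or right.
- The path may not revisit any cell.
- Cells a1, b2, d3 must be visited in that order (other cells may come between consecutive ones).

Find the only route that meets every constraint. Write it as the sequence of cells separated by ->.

b3 -> a3 -> a2 -> a1 -> b1 -> b2 -> c2 -> c3 -> d3 -> d2 -> d1 -> c1

The waypoints must appear in the order a1, b2, d3, with no cell reused.
Route from b3: left to a3, 2× up (reaching a1), right to b1, down to b2, right to c2, down to c3, right to d3, 2× up (reaching d1), left to c1 — 11 moves in all.
Check: order respected (a1 at step 3, b2 at step 5, d3 at step 8).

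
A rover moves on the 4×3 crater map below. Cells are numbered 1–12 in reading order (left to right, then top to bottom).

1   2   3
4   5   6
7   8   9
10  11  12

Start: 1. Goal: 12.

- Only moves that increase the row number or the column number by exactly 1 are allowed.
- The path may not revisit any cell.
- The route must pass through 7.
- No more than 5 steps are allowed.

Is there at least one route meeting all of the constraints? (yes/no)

One route that works: 1 → 4 → 7 → 10 → 11 → 12.

yes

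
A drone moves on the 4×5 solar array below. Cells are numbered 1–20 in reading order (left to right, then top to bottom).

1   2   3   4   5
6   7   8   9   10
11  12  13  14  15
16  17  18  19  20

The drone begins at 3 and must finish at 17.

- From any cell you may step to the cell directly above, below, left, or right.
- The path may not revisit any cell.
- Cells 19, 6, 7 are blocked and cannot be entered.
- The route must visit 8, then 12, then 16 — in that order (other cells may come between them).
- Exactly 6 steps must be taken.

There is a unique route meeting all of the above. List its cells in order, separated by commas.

The waypoints must appear in the order 8, 12, 16, with no cell reused.
Route from 3: down 2 to 13, left 2 to 11, down 1 to 16, right 1 to 17 — 6 moves in all.
Check: order respected (8 at step 1, 12 at step 3, 16 at step 5); 6 moves as required.

3, 8, 13, 12, 11, 16, 17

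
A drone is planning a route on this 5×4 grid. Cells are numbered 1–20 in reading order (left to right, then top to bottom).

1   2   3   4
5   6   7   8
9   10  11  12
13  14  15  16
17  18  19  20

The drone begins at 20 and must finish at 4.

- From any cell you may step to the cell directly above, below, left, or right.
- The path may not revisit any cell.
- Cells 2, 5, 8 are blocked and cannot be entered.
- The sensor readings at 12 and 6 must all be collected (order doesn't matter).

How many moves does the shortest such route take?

8

Any route passes through 12 and 6 in some order between 20 and 4. Summing Manhattan distances along each leg and taking the cheapest ordering (20 → 12 → 6 → 4) gives a lower bound of 2 + 3 + 3 = 8 moves.
A route of 8 moves achieves this: 20 → 16 → 12 → 11 → 10 → 6 → 7 → 3 → 4.
Since 8 matches the lower bound, it is optimal.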